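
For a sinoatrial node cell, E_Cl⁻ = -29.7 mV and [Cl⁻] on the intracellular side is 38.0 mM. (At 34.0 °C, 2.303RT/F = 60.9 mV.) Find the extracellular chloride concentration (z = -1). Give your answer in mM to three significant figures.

Nernst: E = (60.9/-1) · log₁₀([out]/[in]), so log₁₀([out]/[in]) = -29.7 × -1 / 60.9 = 0.4877.
[out]/[in] = 10^(0.4877) = 3.074.
[out] = 3.074 × 38.0 = 116.8 mM.

117 mM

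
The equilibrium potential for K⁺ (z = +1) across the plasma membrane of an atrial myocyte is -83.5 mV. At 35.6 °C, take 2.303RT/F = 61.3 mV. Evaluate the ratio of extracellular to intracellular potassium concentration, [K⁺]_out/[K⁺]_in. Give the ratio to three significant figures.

log₁₀([out]/[in]) = E·z/(61.3) = -83.5 × 1 / 61.3 = -1.3622
[out]/[in] = 10^(-1.3622) = 0.04344

0.0434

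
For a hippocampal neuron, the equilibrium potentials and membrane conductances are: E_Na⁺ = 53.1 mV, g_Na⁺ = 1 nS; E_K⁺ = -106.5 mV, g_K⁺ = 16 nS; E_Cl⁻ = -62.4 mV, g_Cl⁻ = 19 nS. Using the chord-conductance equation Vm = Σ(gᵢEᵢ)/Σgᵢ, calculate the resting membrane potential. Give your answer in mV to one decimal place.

Σ gᵢEᵢ = 1·(53.1) + 16·(-106.5) + 19·(-62.4) = -2836.50
Σ gᵢ = 1 + 16 + 19 = 36
Vm = -2836.50 / 36 = -78.79 mV

-78.8 mV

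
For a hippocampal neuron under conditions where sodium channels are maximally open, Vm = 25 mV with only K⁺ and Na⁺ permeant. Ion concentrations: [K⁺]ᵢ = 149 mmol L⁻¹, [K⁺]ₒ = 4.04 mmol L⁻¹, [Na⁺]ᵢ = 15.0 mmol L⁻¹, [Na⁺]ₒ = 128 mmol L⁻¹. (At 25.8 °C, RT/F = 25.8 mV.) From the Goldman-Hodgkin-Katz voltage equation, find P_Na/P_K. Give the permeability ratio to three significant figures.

Let α = P_Na/P_K. GHK: Vm = 25.8·ln[(Kₒ + α·Naₒ)/(Kᵢ + α·Naᵢ)].
e^(Vm/25.8) = e^(25.0/25.8) = 2.6353
So 2.6353·(Kᵢ + α·Naᵢ) = Kₒ + α·Naₒ → α = (2.6353·149.0 − 4.04) / (128.0 − 2.6353·15.0)
α = (392.7 − 4.04) / (128.0 − 39.53) = 388.6/88.47 = 4.393

4.39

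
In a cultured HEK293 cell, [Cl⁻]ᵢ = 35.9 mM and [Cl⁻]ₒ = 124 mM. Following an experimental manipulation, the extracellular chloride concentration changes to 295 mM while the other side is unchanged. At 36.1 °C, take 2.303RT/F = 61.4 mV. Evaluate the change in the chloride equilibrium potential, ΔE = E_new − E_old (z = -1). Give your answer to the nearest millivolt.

-23 mV

E_old = (61.4/-1)·log₁₀(124/35.9) = -33.05 mV
E_new = (61.4/-1)·log₁₀(295/35.9) = -56.16 mV
ΔE = -56.16 − (-33.05) = -23.11 mV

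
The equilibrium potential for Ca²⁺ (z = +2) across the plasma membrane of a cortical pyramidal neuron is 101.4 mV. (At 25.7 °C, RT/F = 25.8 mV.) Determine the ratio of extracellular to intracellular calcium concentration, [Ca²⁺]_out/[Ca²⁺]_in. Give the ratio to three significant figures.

2590

ln([out]/[in]) = E·z/(25.8) = 101.4 × 2 / 25.8 = 7.8605
[out]/[in] = e^(7.8605) = 2593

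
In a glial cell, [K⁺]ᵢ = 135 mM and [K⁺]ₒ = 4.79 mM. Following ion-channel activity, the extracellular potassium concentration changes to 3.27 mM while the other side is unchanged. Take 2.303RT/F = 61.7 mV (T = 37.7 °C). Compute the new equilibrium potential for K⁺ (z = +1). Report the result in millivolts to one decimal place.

After the shift: [K⁺]_out = 3.27, [K⁺]_in = 135 mM.
E_new = (61.7/1)·log₁₀(3.27/135) = 61.70 · (-1.6158) = -99.69 mV

-99.7 mV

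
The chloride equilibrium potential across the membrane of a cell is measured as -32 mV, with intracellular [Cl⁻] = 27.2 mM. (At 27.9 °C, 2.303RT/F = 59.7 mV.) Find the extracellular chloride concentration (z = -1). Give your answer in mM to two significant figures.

93 mM

Nernst: E = (59.7/-1) · log₁₀([out]/[in]), so log₁₀([out]/[in]) = -32.0 × -1 / 59.7 = 0.5360.
[out]/[in] = 10^(0.5360) = 3.436.
[out] = 3.436 × 27.2 = 93.45 mM.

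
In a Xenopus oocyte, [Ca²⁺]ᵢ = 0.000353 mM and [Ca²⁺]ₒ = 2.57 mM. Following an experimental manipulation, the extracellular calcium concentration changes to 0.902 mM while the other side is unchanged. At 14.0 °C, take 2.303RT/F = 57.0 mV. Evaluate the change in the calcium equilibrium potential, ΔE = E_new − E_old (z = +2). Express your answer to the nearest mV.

-13 mV

E_old = (57.0/2)·log₁₀(2.57/0.000353) = 110.07 mV
E_new = (57.0/2)·log₁₀(0.902/0.000353) = 97.11 mV
ΔE = 97.11 − (110.07) = -12.96 mV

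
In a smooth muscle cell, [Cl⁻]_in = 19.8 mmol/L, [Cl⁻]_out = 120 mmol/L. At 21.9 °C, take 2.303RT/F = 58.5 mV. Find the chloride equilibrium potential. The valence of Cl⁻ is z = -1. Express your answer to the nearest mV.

E = (58.5/z) · log₁₀([Cl⁻]_out/[Cl⁻]_in) with z = -1.
For an anion, dividing by z = -1 reverses the sign.
= (58.5/-1) · log₁₀(120/19.8) = -58.50 · log₁₀(6.061)
= -58.50 · (0.7825) = -45.78 mV

-46 mV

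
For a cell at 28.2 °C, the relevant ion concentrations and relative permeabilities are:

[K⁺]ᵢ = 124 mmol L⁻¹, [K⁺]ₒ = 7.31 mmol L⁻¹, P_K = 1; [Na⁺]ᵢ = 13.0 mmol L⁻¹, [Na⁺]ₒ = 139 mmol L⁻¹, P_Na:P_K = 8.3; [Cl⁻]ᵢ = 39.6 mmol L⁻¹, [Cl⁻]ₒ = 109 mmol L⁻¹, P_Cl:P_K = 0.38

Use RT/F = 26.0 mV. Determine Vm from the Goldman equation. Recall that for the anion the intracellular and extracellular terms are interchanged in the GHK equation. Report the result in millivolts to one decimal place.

Vm = 26.0 · ln[(Σ P·[cation]ₒ + Σ P·[anion]ᵢ) / (Σ P·[cation]ᵢ + Σ P·[anion]ₒ)]
Numerator = 1×7.31 + 8.3×139 + 0.38×39.6 = 1176
Denominator = 1×124 + 8.3×13.0 + 0.38×109 = 273.3
Vm = 26.0 · ln(4.3029) = 26.0 × (1.4593) = 37.94 mV

37.9 mV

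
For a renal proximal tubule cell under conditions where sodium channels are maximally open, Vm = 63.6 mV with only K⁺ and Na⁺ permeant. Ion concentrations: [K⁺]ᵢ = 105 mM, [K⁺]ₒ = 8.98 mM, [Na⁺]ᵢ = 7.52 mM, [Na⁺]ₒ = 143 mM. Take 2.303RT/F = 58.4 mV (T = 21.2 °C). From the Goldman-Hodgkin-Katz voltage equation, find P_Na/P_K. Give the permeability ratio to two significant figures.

25

Let α = P_Na/P_K. GHK: Vm = 58.4·log₁₀[(Kₒ + α·Naₒ)/(Kᵢ + α·Naᵢ)].
10^(Vm/58.4) = 10^(63.6/58.4) = 12.276
So 12.276·(Kᵢ + α·Naᵢ) = Kₒ + α·Naₒ → α = (12.276·105.0 − 8.98) / (143.0 − 12.276·7.52)
α = (1289 − 8.98) / (143.0 − 92.31) = 1280/50.69 = 25.25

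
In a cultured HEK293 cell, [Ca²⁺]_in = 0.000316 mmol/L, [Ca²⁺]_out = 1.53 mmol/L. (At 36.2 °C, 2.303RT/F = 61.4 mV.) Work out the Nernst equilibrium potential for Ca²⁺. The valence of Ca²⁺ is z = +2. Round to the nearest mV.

E = (61.4/z) · log₁₀([Ca²⁺]_out/[Ca²⁺]_in) with z = +2.
= (61.4/2) · log₁₀(1.53/0.000316) = 30.70 · log₁₀(4842)
= 30.70 · (3.6850) = 113.13 mV

113 mV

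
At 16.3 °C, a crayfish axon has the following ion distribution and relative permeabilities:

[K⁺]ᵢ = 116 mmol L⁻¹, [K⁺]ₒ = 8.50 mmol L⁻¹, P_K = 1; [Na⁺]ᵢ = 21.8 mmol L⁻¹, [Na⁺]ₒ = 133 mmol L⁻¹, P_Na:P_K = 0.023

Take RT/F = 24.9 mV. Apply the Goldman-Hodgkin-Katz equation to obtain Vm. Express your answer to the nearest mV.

-58 mV

Vm = 24.9 · ln[(Σ P·[cation]ₒ + Σ P·[anion]ᵢ) / (Σ P·[cation]ᵢ + Σ P·[anion]ₒ)]
Numerator = 1×8.50 + 0.023×133 = 11.56
Denominator = 1×116 + 0.023×21.8 = 116.5
Vm = 24.9 · ln(0.099218) = 24.9 × (-2.3104) = -57.53 mV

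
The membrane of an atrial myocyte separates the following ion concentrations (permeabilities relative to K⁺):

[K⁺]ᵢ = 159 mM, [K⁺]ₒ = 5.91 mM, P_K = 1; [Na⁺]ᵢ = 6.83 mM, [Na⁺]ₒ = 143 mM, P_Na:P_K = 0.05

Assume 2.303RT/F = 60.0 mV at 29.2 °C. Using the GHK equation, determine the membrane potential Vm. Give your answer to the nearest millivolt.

Vm = 60.0 · log₁₀[(Σ P·[cation]ₒ + Σ P·[anion]ᵢ) / (Σ P·[cation]ᵢ + Σ P·[anion]ₒ)]
Numerator = 1×5.91 + 0.05×143 = 13.06
Denominator = 1×159 + 0.05×6.83 = 159.3
Vm = 60.0 · log₁₀(0.081962) = 60.0 × (-1.0864) = -65.18 mV

-65 mV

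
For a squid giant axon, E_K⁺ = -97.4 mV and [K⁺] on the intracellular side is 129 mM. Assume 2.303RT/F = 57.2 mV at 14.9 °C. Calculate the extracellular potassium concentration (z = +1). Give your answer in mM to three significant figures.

Nernst: E = (57.2/1) · log₁₀([out]/[in]), so log₁₀([out]/[in]) = -97.4 × 1 / 57.2 = -1.7028.
[out]/[in] = 10^(-1.7028) = 0.01982.
[out] = 0.01982 × 129 = 2.557 mM.

2.56 mM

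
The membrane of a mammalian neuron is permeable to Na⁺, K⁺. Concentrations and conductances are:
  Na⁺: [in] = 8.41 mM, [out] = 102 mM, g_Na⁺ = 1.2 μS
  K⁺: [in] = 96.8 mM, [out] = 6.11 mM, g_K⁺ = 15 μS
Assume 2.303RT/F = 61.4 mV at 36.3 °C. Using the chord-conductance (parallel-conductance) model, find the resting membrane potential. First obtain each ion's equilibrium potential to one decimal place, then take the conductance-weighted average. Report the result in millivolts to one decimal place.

E_Na⁺ = (61.4/1)·log₁₀(102/8.41) = 66.5 mV
E_K⁺ = (61.4/1)·log₁₀(6.11/96.8) = -73.7 mV
Vm = (Σ gᵢEᵢ)/(Σ gᵢ) = (1.2·66.5 + 15·-73.7) / (1.2 + 15)
= -1025.70 / 16.2 = -63.31 mV

-63.3 mV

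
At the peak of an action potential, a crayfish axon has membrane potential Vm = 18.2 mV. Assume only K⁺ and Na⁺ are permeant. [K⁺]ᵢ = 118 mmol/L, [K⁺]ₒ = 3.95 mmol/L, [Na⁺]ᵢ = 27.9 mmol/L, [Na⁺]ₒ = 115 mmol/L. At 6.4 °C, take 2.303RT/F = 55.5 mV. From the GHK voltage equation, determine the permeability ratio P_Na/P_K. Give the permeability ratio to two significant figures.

4.4

Let α = P_Na/P_K. GHK: Vm = 55.5·log₁₀[(Kₒ + α·Naₒ)/(Kᵢ + α·Naᵢ)].
10^(Vm/55.5) = 10^(18.2/55.5) = 2.1278
So 2.1278·(Kᵢ + α·Naᵢ) = Kₒ + α·Naₒ → α = (2.1278·118.0 − 3.95) / (115.0 − 2.1278·27.9)
α = (251.1 − 3.95) / (115.0 − 59.37) = 247.1/55.63 = 4.442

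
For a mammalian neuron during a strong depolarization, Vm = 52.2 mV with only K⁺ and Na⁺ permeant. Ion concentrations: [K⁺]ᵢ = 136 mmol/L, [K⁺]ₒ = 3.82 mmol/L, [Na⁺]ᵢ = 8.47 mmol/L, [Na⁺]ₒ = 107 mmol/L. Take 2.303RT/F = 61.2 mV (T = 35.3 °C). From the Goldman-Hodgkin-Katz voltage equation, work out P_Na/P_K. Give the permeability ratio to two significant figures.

Let α = P_Na/P_K. GHK: Vm = 61.2·log₁₀[(Kₒ + α·Naₒ)/(Kᵢ + α·Naᵢ)].
10^(Vm/61.2) = 10^(52.2/61.2) = 7.1276
So 7.1276·(Kᵢ + α·Naᵢ) = Kₒ + α·Naₒ → α = (7.1276·136.0 − 3.82) / (107.0 − 7.1276·8.47)
α = (969.3 − 3.82) / (107.0 − 60.37) = 965.5/46.63 = 20.71

21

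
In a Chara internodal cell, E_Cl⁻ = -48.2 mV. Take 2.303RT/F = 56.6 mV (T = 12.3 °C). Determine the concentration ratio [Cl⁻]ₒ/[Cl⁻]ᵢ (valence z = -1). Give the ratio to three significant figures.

log₁₀([out]/[in]) = E·z/(56.6) = -48.2 × -1 / 56.6 = 0.8516
[out]/[in] = 10^(0.8516) = 7.105

7.11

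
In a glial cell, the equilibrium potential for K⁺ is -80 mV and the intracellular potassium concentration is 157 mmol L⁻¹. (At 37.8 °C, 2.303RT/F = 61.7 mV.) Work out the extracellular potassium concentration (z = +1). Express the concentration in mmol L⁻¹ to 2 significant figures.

Nernst: E = (61.7/1) · log₁₀([out]/[in]), so log₁₀([out]/[in]) = -80.0 × 1 / 61.7 = -1.2966.
[out]/[in] = 10^(-1.2966) = 0.05051.
[out] = 0.05051 × 157 = 7.931 mmol L⁻¹.

7.9 mmol L⁻¹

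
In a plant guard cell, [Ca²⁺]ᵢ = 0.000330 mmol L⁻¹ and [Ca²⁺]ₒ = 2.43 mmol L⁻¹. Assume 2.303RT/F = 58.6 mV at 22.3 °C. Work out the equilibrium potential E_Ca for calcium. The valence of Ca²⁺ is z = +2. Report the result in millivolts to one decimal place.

E = (58.6/z) · log₁₀([Ca²⁺]_out/[Ca²⁺]_in) with z = +2.
= (58.6/2) · log₁₀(2.43/0.000330) = 29.30 · log₁₀(7364)
= 29.30 · (3.8671) = 113.31 mV

113.3 mV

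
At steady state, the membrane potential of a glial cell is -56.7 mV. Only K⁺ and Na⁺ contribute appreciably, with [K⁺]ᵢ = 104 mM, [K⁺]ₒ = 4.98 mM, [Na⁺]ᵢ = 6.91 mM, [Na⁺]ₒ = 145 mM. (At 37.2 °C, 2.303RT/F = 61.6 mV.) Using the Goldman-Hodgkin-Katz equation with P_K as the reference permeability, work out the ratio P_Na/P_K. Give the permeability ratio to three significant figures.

0.0521

Let α = P_Na/P_K. GHK: Vm = 61.6·log₁₀[(Kₒ + α·Naₒ)/(Kᵢ + α·Naᵢ)].
10^(Vm/61.6) = 10^(-56.7/61.6) = 0.1201
So 0.1201·(Kᵢ + α·Naᵢ) = Kₒ + α·Naₒ → α = (0.1201·104.0 − 4.98) / (145.0 − 0.1201·6.91)
α = (12.49 − 4.98) / (145.0 − 0.8299) = 7.51/144.2 = 0.05209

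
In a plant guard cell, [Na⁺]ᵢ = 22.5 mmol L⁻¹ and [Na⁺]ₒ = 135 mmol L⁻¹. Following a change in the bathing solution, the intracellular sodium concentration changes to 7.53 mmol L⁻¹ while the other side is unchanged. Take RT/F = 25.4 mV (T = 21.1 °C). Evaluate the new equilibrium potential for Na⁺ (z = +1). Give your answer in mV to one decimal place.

After the shift: [Na⁺]_out = 135, [Na⁺]_in = 7.53 mmol L⁻¹.
E_new = (25.4/1)·ln(135/7.53) = 25.40 · (2.8864) = 73.31 mV

73.3 mV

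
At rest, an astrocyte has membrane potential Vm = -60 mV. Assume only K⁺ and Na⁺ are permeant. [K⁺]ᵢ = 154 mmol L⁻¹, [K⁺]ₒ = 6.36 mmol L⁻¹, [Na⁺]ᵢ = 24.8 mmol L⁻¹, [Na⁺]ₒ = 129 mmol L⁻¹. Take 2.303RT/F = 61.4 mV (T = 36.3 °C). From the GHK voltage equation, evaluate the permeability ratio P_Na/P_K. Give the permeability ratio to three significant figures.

Let α = P_Na/P_K. GHK: Vm = 61.4·log₁₀[(Kₒ + α·Naₒ)/(Kᵢ + α·Naᵢ)].
10^(Vm/61.4) = 10^(-60.0/61.4) = 0.10539
So 0.10539·(Kᵢ + α·Naᵢ) = Kₒ + α·Naₒ → α = (0.10539·154.0 − 6.36) / (129.0 − 0.10539·24.8)
α = (16.23 − 6.36) / (129.0 − 2.614) = 9.87/126.4 = 0.07809

0.0781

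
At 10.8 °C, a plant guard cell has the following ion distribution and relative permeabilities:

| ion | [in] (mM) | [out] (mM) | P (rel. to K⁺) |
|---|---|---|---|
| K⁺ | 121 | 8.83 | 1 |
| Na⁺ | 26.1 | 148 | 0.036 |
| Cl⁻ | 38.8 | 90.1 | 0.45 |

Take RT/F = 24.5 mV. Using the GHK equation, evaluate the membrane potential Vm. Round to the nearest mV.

Vm = 24.5 · ln[(Σ P·[cation]ₒ + Σ P·[anion]ᵢ) / (Σ P·[cation]ᵢ + Σ P·[anion]ₒ)]
Numerator = 1×8.83 + 0.036×148 + 0.45×38.8 = 31.62
Denominator = 1×121 + 0.036×26.1 + 0.45×90.1 = 162.5
Vm = 24.5 · ln(0.19459) = 24.5 × (-1.6369) = -40.10 mV

-40 mV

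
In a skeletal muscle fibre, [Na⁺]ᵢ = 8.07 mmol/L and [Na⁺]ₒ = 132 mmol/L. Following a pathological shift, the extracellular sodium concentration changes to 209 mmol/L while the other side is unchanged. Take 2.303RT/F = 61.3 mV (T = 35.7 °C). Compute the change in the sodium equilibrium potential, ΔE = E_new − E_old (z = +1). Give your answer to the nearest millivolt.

E_old = (61.3/1)·log₁₀(132/8.07) = 74.40 mV
E_new = (61.3/1)·log₁₀(209/8.07) = 86.63 mV
ΔE = 86.63 − (74.40) = 12.23 mV

12 mV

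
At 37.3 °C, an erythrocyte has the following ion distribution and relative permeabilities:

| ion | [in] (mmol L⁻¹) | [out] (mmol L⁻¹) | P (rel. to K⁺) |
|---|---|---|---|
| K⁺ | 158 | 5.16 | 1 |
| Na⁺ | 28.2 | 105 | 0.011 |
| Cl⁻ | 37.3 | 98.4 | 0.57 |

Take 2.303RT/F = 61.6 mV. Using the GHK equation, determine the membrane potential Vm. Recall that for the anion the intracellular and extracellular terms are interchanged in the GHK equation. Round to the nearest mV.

Vm = 61.6 · log₁₀[(Σ P·[cation]ₒ + Σ P·[anion]ᵢ) / (Σ P·[cation]ᵢ + Σ P·[anion]ₒ)]
Numerator = 1×5.16 + 0.011×105 + 0.57×37.3 = 27.58
Denominator = 1×158 + 0.011×28.2 + 0.57×98.4 = 214.4
Vm = 61.6 · log₁₀(0.12862) = 61.6 × (-0.8907) = -54.87 mV

-55 mV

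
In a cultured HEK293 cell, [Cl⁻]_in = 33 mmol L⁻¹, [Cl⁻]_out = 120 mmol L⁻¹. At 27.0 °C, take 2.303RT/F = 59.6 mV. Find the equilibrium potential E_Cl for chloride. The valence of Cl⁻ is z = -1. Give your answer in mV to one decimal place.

E = (59.6/z) · log₁₀([Cl⁻]_out/[Cl⁻]_in) with z = -1.
For an anion, dividing by z = -1 reverses the sign.
= (59.6/-1) · log₁₀(120/33) = -59.60 · log₁₀(3.636)
= -59.60 · (0.5607) = -33.42 mV

-33.4 mV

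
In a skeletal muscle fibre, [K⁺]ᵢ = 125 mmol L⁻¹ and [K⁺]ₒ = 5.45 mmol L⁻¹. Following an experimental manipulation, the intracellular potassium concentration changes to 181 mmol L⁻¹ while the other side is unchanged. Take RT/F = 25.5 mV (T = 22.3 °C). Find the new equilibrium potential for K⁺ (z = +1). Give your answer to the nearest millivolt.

-89 mV

After the shift: [K⁺]_out = 5.45, [K⁺]_in = 181 mmol L⁻¹.
E_new = (25.5/1)·ln(5.45/181) = 25.50 · (-3.5029) = -89.32 mV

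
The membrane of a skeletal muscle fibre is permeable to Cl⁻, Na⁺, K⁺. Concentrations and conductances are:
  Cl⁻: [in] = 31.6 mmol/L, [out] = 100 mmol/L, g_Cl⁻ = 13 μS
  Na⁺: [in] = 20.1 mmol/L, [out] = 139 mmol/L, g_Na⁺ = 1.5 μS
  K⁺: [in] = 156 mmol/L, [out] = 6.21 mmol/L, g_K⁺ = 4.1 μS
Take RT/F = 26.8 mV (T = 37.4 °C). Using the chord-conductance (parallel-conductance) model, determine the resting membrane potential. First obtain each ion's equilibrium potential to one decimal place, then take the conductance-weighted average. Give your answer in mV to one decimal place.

-36.5 mV

E_Cl⁻ = (26.8/-1)·ln(100/31.6) = -30.9 mV
E_Na⁺ = (26.8/1)·ln(139/20.1) = 51.8 mV
E_K⁺ = (26.8/1)·ln(6.21/156) = -86.4 mV
Vm = (Σ gᵢEᵢ)/(Σ gᵢ) = (13·-30.9 + 1.5·51.8 + 4.1·-86.4) / (13 + 1.5 + 4.1)
= -678.24 / 18.6 = -36.46 mV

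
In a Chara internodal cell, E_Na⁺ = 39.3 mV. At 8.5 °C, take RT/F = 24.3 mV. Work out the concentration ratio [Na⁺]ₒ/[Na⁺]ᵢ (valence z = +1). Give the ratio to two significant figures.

5.0

ln([out]/[in]) = E·z/(24.3) = 39.3 × 1 / 24.3 = 1.6173
[out]/[in] = e^(1.6173) = 5.039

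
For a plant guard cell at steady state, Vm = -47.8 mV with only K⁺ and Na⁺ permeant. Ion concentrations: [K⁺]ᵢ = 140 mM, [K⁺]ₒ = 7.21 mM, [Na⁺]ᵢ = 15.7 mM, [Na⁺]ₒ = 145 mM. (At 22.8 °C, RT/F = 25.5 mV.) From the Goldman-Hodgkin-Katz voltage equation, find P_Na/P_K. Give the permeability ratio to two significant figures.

0.10

Let α = P_Na/P_K. GHK: Vm = 25.5·ln[(Kₒ + α·Naₒ)/(Kᵢ + α·Naᵢ)].
e^(Vm/25.5) = e^(-47.8/25.5) = 0.15343
So 0.15343·(Kᵢ + α·Naᵢ) = Kₒ + α·Naₒ → α = (0.15343·140.0 − 7.21) / (145.0 − 0.15343·15.7)
α = (21.48 − 7.21) / (145.0 − 2.409) = 14.27/142.6 = 0.1001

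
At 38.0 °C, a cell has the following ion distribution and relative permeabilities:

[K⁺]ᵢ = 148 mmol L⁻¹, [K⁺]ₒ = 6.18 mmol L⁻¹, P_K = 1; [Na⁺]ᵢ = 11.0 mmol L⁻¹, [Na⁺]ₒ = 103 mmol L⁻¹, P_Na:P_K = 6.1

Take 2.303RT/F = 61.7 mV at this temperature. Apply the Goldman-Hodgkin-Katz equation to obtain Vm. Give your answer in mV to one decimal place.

Vm = 61.7 · log₁₀[(Σ P·[cation]ₒ + Σ P·[anion]ᵢ) / (Σ P·[cation]ᵢ + Σ P·[anion]ₒ)]
Numerator = 1×6.18 + 6.1×103 = 634.5
Denominator = 1×148 + 6.1×11.0 = 215.1
Vm = 61.7 · log₁₀(2.9497) = 61.7 × (0.4698) = 28.99 mV

29.0 mV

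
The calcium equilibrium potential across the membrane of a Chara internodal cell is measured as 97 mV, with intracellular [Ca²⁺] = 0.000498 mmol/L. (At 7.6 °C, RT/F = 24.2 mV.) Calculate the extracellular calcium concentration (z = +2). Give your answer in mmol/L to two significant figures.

1.5 mmol/L

Nernst: E = (24.2/2) · ln([out]/[in]), so ln([out]/[in]) = 97.0 × 2 / 24.2 = 8.0165.
[out]/[in] = e^(8.0165) = 3031.
[out] = 3031 × 0.000498 = 1.509 mmol/L.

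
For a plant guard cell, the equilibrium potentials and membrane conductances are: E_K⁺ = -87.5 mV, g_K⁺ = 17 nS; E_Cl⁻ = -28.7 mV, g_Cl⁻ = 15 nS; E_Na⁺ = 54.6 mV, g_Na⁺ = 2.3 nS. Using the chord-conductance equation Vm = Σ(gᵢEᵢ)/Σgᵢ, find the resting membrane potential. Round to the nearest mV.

Σ gᵢEᵢ = 17·(-87.5) + 15·(-28.7) + 2.3·(54.6) = -1792.42
Σ gᵢ = 17 + 15 + 2.3 = 34.3
Vm = -1792.42 / 34.3 = -52.26 mV

-52 mV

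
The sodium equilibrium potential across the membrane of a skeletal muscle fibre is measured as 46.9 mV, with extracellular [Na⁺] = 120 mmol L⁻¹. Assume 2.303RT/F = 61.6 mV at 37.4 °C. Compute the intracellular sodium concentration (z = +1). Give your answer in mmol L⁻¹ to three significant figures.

Nernst: E = (61.6/1) · log₁₀([out]/[in]), so log₁₀([out]/[in]) = 46.9 × 1 / 61.6 = 0.7614.
[out]/[in] = 10^(0.7614) = 5.772.
[in] = 120 / 5.772 = 20.79 mmol L⁻¹.

20.8 mmol L⁻¹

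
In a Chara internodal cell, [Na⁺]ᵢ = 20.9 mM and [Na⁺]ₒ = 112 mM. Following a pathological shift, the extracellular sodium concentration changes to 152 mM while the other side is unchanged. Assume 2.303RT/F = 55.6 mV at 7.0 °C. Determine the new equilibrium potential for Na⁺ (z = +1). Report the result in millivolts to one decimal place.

After the shift: [Na⁺]_out = 152, [Na⁺]_in = 20.9 mM.
E_new = (55.6/1)·log₁₀(152/20.9) = 55.60 · (0.8617) = 47.91 mV

47.9 mV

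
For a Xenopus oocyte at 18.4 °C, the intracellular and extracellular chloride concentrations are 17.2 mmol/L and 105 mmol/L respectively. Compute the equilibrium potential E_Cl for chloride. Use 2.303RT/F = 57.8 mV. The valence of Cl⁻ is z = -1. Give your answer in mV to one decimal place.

E = (57.8/z) · log₁₀([Cl⁻]_out/[Cl⁻]_in) with z = -1.
For an anion, dividing by z = -1 reverses the sign.
= (57.8/-1) · log₁₀(105/17.2) = -57.80 · log₁₀(6.105)
= -57.80 · (0.7857) = -45.41 mV

-45.4 mV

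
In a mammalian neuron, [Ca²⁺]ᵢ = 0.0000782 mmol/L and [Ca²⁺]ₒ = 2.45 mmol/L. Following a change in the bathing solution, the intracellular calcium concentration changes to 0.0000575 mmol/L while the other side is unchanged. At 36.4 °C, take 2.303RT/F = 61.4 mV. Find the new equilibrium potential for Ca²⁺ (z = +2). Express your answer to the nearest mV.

After the shift: [Ca²⁺]_out = 2.45, [Ca²⁺]_in = 0.0000575 mmol/L.
E_new = (61.4/2)·log₁₀(2.45/0.0000575) = 30.70 · (4.6295) = 142.13 mV

142 mV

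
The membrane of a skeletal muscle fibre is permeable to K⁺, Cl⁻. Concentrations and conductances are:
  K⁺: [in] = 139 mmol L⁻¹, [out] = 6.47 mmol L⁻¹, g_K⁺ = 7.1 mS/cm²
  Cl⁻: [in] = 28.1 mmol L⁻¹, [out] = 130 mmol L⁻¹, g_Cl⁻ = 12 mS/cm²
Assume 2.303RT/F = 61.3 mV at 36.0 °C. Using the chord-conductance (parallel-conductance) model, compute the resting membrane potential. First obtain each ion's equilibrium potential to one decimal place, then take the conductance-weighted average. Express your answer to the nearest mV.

E_K⁺ = (61.3/1)·log₁₀(6.47/139) = -81.7 mV
E_Cl⁻ = (61.3/-1)·log₁₀(130/28.1) = -40.8 mV
Vm = (Σ gᵢEᵢ)/(Σ gᵢ) = (7.1·-81.7 + 12·-40.8) / (7.1 + 12)
= -1069.67 / 19.1 = -56.00 mV

-56 mV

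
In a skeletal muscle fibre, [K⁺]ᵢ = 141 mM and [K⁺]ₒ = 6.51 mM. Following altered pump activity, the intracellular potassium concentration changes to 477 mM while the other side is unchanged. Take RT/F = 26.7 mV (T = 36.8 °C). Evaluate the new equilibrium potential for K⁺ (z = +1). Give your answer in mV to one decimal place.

After the shift: [K⁺]_out = 6.51, [K⁺]_in = 477 mM.
E_new = (26.7/1)·ln(6.51/477) = 26.70 · (-4.2942) = -114.65 mV

-114.7 mV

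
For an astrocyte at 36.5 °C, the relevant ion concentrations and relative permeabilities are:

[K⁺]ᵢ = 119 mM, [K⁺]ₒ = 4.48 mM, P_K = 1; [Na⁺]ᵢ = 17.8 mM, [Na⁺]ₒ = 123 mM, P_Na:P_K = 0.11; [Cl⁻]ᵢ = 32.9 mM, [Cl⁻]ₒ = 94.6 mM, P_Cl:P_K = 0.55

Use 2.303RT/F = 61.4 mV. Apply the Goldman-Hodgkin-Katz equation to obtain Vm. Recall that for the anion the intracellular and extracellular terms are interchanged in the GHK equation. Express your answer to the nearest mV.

-42 mV

Vm = 61.4 · log₁₀[(Σ P·[cation]ₒ + Σ P·[anion]ᵢ) / (Σ P·[cation]ᵢ + Σ P·[anion]ₒ)]
Numerator = 1×4.48 + 0.11×123 + 0.55×32.9 = 36.11
Denominator = 1×119 + 0.11×17.8 + 0.55×94.6 = 173
Vm = 61.4 · log₁₀(0.20871) = 61.4 × (-0.6804) = -41.78 mV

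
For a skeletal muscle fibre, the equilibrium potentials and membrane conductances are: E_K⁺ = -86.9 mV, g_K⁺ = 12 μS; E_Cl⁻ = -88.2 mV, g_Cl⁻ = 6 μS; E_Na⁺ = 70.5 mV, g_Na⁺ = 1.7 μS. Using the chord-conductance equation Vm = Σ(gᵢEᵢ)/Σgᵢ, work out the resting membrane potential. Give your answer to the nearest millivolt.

-74 mV

Σ gᵢEᵢ = 12·(-86.9) + 6·(-88.2) + 1.7·(70.5) = -1452.15
Σ gᵢ = 12 + 6 + 1.7 = 19.7
Vm = -1452.15 / 19.7 = -73.71 mV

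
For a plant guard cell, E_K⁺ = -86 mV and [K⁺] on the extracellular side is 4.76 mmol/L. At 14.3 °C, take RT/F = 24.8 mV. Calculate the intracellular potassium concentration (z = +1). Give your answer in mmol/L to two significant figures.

Nernst: E = (24.8/1) · ln([out]/[in]), so ln([out]/[in]) = -86.0 × 1 / 24.8 = -3.4677.
[out]/[in] = e^(-3.4677) = 0.03119.
[in] = 4.76 / 0.03119 = 152.6 mmol/L.

150 mmol/L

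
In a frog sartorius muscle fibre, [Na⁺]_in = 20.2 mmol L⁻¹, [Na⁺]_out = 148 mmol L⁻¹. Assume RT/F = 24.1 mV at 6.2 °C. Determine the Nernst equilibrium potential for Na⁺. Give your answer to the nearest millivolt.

48 mV

E = (24.1/z) · ln([Na⁺]_out/[Na⁺]_in) with z = +1.
= (24.1/1) · ln(148/20.2) = 24.10 · ln(7.327)
= 24.10 · (1.9915) = 48.00 mV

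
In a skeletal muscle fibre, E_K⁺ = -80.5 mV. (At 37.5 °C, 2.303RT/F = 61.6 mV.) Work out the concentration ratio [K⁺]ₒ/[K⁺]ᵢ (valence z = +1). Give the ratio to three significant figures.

0.0493

log₁₀([out]/[in]) = E·z/(61.6) = -80.5 × 1 / 61.6 = -1.3068
[out]/[in] = 10^(-1.3068) = 0.04934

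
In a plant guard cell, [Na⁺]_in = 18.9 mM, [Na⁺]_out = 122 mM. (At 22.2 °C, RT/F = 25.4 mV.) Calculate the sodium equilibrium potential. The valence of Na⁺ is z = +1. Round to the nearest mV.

E = (25.4/z) · ln([Na⁺]_out/[Na⁺]_in) with z = +1.
= (25.4/1) · ln(122/18.9) = 25.40 · ln(6.455)
= 25.40 · (1.8649) = 47.37 mV

47 mV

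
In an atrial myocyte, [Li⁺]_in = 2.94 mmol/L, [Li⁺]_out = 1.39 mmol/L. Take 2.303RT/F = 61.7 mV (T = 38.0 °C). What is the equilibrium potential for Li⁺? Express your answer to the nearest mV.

-20 mV

E = (61.7/z) · log₁₀([Li⁺]_out/[Li⁺]_in) with z = +1.
= (61.7/1) · log₁₀(1.39/2.94) = 61.70 · log₁₀(0.4728)
= 61.70 · (-0.3253) = -20.07 mV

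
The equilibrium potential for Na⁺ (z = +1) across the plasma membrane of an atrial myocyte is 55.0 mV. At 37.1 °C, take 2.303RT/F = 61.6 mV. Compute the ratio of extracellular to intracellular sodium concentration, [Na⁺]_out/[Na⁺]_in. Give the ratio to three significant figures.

7.81

log₁₀([out]/[in]) = E·z/(61.6) = 55.0 × 1 / 61.6 = 0.8929
[out]/[in] = 10^(0.8929) = 7.814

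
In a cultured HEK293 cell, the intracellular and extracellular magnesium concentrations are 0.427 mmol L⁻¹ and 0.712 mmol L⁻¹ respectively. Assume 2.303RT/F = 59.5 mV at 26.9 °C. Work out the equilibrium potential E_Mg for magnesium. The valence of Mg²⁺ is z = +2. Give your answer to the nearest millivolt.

E = (59.5/z) · log₁₀([Mg²⁺]_out/[Mg²⁺]_in) with z = +2.
= (59.5/2) · log₁₀(0.712/0.427) = 29.75 · log₁₀(1.667)
= 29.75 · (0.2221) = 6.61 mV

7 mV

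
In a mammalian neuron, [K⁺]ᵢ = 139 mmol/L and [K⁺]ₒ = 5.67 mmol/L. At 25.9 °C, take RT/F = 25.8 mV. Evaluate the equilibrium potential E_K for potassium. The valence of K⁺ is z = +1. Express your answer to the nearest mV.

-83 mV

E = (25.8/z) · ln([K⁺]_out/[K⁺]_in) with z = +1.
= (25.8/1) · ln(5.67/139) = 25.80 · ln(0.04079)
= 25.80 · (-3.1993) = -82.54 mV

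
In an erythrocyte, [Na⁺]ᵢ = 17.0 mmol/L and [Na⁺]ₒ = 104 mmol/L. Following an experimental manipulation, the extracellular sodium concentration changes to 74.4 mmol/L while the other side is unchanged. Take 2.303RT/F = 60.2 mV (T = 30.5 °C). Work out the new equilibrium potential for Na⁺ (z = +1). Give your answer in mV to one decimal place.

38.6 mV

After the shift: [Na⁺]_out = 74.4, [Na⁺]_in = 17.0 mmol/L.
E_new = (60.2/1)·log₁₀(74.4/17.0) = 60.20 · (0.6411) = 38.60 mV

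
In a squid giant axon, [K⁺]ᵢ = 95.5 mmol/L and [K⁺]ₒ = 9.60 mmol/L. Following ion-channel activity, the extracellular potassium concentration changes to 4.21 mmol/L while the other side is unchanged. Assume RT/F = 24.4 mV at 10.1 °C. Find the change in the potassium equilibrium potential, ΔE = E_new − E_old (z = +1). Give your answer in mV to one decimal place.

-20.1 mV

E_old = (24.4/1)·ln(9.60/95.5) = -56.06 mV
E_new = (24.4/1)·ln(4.21/95.5) = -76.17 mV
ΔE = -76.17 − (-56.06) = -20.11 mV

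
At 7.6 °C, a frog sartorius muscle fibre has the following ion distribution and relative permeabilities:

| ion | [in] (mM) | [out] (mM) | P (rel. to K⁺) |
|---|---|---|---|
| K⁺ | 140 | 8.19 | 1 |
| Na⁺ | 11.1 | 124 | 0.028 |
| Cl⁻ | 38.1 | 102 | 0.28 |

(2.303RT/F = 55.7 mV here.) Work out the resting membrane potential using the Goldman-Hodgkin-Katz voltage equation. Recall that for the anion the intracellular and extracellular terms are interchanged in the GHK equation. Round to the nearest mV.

-49 mV

Vm = 55.7 · log₁₀[(Σ P·[cation]ₒ + Σ P·[anion]ᵢ) / (Σ P·[cation]ᵢ + Σ P·[anion]ₒ)]
Numerator = 1×8.19 + 0.028×124 + 0.28×38.1 = 22.33
Denominator = 1×140 + 0.028×11.1 + 0.28×102 = 168.9
Vm = 55.7 · log₁₀(0.13223) = 55.7 × (-0.8787) = -48.94 mV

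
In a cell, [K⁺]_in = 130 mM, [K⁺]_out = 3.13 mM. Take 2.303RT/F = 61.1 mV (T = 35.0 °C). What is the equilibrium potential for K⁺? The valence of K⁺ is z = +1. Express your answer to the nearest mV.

-99 mV

E = (61.1/z) · log₁₀([K⁺]_out/[K⁺]_in) with z = +1.
= (61.1/1) · log₁₀(3.13/130) = 61.10 · log₁₀(0.02408)
= 61.10 · (-1.6184) = -98.88 mV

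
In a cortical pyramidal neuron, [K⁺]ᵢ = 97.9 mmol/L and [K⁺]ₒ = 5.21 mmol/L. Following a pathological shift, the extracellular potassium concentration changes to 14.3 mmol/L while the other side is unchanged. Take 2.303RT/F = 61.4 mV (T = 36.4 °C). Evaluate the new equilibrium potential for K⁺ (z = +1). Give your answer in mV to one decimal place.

After the shift: [K⁺]_out = 14.3, [K⁺]_in = 97.9 mmol/L.
E_new = (61.4/1)·log₁₀(14.3/97.9) = 61.40 · (-0.8354) = -51.30 mV

-51.3 mV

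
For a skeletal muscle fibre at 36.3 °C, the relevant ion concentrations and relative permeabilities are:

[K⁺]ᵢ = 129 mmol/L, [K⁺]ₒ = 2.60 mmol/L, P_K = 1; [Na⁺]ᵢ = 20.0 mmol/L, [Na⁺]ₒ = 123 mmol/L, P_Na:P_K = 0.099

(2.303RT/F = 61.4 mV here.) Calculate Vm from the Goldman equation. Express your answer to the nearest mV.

-58 mV

Vm = 61.4 · log₁₀[(Σ P·[cation]ₒ + Σ P·[anion]ᵢ) / (Σ P·[cation]ᵢ + Σ P·[anion]ₒ)]
Numerator = 1×2.60 + 0.099×123 = 14.78
Denominator = 1×129 + 0.099×20.0 = 131
Vm = 61.4 · log₁₀(0.11282) = 61.4 × (-0.9476) = -58.18 mV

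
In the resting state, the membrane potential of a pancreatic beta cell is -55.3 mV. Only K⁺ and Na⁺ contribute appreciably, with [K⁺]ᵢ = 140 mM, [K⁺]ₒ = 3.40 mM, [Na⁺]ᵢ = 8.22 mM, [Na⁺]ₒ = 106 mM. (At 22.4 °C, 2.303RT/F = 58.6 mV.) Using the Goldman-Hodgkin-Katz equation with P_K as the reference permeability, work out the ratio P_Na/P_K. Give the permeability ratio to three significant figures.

Let α = P_Na/P_K. GHK: Vm = 58.6·log₁₀[(Kₒ + α·Naₒ)/(Kᵢ + α·Naᵢ)].
10^(Vm/58.6) = 10^(-55.3/58.6) = 0.11385
So 0.11385·(Kᵢ + α·Naᵢ) = Kₒ + α·Naₒ → α = (0.11385·140.0 − 3.4) / (106.0 − 0.11385·8.22)
α = (15.94 − 3.4) / (106.0 − 0.9358) = 12.54/105.1 = 0.1193

0.119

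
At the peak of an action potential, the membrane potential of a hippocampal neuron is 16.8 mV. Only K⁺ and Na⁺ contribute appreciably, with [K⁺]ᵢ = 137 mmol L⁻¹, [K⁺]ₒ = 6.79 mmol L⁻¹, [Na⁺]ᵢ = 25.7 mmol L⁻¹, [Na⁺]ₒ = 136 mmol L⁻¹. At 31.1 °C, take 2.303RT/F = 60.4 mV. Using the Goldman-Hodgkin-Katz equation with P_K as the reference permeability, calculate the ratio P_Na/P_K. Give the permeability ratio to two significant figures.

2.9

Let α = P_Na/P_K. GHK: Vm = 60.4·log₁₀[(Kₒ + α·Naₒ)/(Kᵢ + α·Naᵢ)].
10^(Vm/60.4) = 10^(16.8/60.4) = 1.8973
So 1.8973·(Kᵢ + α·Naᵢ) = Kₒ + α·Naₒ → α = (1.8973·137.0 − 6.79) / (136.0 − 1.8973·25.7)
α = (259.9 − 6.79) / (136.0 − 48.76) = 253.1/87.24 = 2.902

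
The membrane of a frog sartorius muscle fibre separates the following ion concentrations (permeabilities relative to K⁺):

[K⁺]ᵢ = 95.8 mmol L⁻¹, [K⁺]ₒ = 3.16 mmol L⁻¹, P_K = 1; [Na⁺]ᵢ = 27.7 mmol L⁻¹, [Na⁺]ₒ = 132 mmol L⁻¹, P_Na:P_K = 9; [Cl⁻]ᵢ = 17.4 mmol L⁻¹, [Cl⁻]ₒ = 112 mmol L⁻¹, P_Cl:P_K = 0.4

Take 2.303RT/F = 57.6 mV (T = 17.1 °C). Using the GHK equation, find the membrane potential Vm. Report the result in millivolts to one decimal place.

Vm = 57.6 · log₁₀[(Σ P·[cation]ₒ + Σ P·[anion]ᵢ) / (Σ P·[cation]ᵢ + Σ P·[anion]ₒ)]
Numerator = 1×3.16 + 9×132 + 0.4×17.4 = 1198
Denominator = 1×95.8 + 9×27.7 + 0.4×112 = 389.9
Vm = 57.6 · log₁₀(3.0729) = 57.6 × (0.4875) = 28.08 mV

28.1 mV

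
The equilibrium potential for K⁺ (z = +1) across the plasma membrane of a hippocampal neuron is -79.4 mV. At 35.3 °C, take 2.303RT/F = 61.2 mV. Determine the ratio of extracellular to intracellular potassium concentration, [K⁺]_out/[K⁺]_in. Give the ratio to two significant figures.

log₁₀([out]/[in]) = E·z/(61.2) = -79.4 × 1 / 61.2 = -1.2974
[out]/[in] = 10^(-1.2974) = 0.05042

0.050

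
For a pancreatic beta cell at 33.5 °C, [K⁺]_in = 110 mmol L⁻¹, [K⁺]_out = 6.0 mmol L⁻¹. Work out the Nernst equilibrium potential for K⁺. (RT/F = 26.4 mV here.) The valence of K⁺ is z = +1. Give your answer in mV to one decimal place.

-76.8 mV

E = (26.4/z) · ln([K⁺]_out/[K⁺]_in) with z = +1.
= (26.4/1) · ln(6.0/110) = 26.40 · ln(0.05455)
= 26.40 · (-2.9087) = -76.79 mV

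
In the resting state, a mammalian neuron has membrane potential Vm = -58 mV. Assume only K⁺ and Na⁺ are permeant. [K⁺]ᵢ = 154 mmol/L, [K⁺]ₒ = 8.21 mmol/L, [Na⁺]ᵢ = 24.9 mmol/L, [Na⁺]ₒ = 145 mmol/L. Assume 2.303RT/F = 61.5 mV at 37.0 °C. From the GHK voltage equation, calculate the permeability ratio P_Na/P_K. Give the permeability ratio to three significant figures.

0.0657

Let α = P_Na/P_K. GHK: Vm = 61.5·log₁₀[(Kₒ + α·Naₒ)/(Kᵢ + α·Naᵢ)].
10^(Vm/61.5) = 10^(-58.0/61.5) = 0.114
So 0.114·(Kᵢ + α·Naᵢ) = Kₒ + α·Naₒ → α = (0.114·154.0 − 8.21) / (145.0 − 0.114·24.9)
α = (17.56 − 8.21) / (145.0 − 2.839) = 9.346/142.2 = 0.06574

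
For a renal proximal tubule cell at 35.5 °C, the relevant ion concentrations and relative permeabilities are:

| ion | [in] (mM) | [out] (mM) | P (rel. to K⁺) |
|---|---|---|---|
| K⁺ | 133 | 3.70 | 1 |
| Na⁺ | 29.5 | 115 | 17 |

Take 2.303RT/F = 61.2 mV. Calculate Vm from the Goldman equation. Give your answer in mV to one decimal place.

30.0 mV

Vm = 61.2 · log₁₀[(Σ P·[cation]ₒ + Σ P·[anion]ᵢ) / (Σ P·[cation]ᵢ + Σ P·[anion]ₒ)]
Numerator = 1×3.70 + 17×115 = 1959
Denominator = 1×133 + 17×29.5 = 634.5
Vm = 61.2 · log₁₀(3.087) = 61.2 × (0.4895) = 29.96 mV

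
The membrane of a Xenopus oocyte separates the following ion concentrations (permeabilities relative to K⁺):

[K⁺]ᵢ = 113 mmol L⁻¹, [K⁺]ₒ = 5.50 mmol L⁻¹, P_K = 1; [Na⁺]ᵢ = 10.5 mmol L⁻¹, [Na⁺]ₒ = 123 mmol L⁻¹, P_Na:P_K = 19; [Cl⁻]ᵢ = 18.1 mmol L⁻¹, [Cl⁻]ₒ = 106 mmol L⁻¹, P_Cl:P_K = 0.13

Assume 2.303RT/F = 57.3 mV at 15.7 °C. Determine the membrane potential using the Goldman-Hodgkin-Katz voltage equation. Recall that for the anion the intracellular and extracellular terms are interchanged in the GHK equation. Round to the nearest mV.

49 mV

Vm = 57.3 · log₁₀[(Σ P·[cation]ₒ + Σ P·[anion]ᵢ) / (Σ P·[cation]ᵢ + Σ P·[anion]ₒ)]
Numerator = 1×5.50 + 19×123 + 0.13×18.1 = 2345
Denominator = 1×113 + 19×10.5 + 0.13×106 = 326.3
Vm = 57.3 · log₁₀(7.1866) = 57.3 × (0.8565) = 49.08 mV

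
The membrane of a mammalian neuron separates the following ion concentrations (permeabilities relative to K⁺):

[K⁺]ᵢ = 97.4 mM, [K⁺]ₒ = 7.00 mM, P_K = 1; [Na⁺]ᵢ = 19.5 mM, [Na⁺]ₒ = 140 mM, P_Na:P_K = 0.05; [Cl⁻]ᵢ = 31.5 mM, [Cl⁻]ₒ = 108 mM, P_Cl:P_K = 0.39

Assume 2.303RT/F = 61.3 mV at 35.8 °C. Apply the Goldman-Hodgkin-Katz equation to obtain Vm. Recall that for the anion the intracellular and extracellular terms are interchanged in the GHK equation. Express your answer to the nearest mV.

Vm = 61.3 · log₁₀[(Σ P·[cation]ₒ + Σ P·[anion]ᵢ) / (Σ P·[cation]ᵢ + Σ P·[anion]ₒ)]
Numerator = 1×7.00 + 0.05×140 + 0.39×31.5 = 26.29
Denominator = 1×97.4 + 0.05×19.5 + 0.39×108 = 140.5
Vm = 61.3 · log₁₀(0.18709) = 61.3 × (-0.7280) = -44.62 mV

-45 mV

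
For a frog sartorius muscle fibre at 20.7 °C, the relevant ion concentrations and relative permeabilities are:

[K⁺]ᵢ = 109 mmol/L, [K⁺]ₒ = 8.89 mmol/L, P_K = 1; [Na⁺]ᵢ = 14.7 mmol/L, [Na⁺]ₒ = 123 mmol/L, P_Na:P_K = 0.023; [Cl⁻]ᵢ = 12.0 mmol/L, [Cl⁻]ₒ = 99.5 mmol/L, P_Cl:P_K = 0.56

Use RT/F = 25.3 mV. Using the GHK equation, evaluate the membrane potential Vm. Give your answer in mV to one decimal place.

Vm = 25.3 · ln[(Σ P·[cation]ₒ + Σ P·[anion]ᵢ) / (Σ P·[cation]ᵢ + Σ P·[anion]ₒ)]
Numerator = 1×8.89 + 0.023×123 + 0.56×12.0 = 18.44
Denominator = 1×109 + 0.023×14.7 + 0.56×99.5 = 165.1
Vm = 25.3 · ln(0.11171) = 25.3 × (-2.1918) = -55.45 mV

-55.5 mV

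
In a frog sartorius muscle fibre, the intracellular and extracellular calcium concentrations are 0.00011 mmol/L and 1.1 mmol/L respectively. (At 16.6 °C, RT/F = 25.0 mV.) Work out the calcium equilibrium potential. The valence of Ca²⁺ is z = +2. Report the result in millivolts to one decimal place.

115.1 mV

E = (25.0/z) · ln([Ca²⁺]_out/[Ca²⁺]_in) with z = +2.
= (25.0/2) · ln(1.1/0.00011) = 12.50 · ln(1e+04)
= 12.50 · (9.2103) = 115.13 mV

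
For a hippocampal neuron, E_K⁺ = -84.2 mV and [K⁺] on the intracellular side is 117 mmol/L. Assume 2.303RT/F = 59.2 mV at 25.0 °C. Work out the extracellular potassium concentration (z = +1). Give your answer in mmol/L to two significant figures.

4.4 mmol/L

Nernst: E = (59.2/1) · log₁₀([out]/[in]), so log₁₀([out]/[in]) = -84.2 × 1 / 59.2 = -1.4223.
[out]/[in] = 10^(-1.4223) = 0.03782.
[out] = 0.03782 × 117 = 4.425 mmol/L.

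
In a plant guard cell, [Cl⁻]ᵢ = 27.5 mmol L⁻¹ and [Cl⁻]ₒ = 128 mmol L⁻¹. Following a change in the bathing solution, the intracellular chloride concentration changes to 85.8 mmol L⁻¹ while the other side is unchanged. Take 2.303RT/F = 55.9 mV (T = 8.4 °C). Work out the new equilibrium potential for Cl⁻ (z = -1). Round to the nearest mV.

-10 mV

After the shift: [Cl⁻]_out = 128, [Cl⁻]_in = 85.8 mmol L⁻¹.
E_new = (55.9/-1)·log₁₀(128/85.8) = -55.90 · (0.1737) = -9.71 mV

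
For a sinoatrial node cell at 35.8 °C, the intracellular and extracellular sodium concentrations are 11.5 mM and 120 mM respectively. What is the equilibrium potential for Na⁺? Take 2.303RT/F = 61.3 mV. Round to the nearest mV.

62 mV

E = (61.3/z) · log₁₀([Na⁺]_out/[Na⁺]_in) with z = +1.
= (61.3/1) · log₁₀(120/11.5) = 61.30 · log₁₀(10.43)
= 61.30 · (1.0185) = 62.43 mV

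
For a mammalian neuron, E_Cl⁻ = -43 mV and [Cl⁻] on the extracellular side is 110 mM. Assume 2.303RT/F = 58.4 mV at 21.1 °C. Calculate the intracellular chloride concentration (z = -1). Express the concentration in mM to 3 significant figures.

20.2 mM

Nernst: E = (58.4/-1) · log₁₀([out]/[in]), so log₁₀([out]/[in]) = -43.0 × -1 / 58.4 = 0.7363.
[out]/[in] = 10^(0.7363) = 5.449.
[in] = 110 / 5.449 = 20.19 mM.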